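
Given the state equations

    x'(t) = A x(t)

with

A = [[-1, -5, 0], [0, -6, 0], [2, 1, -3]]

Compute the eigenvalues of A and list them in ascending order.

-6, -3, -1

det(sI - A) = s^3 - (tr A)s^2 + (M11 + M22 + M33)s - det A, where Mii is the 2×2 principal minor of A obtained by deleting row i and column i.
tr A = (-1) + (-6) + (-3) = -10; M11 = (-6)·(-3) - 0·1 = 18 - 0 = 18; M22 = (-1)·(-3) - 0·2 = 3 - 0 = 3; M33 = (-1)·(-6) - (-5)·0 = 6 - 0 = 6; sum of minors = 27.
det A = (-1)·((-6)·(-3) - 0·1) - (-5)·(0·(-3) - 0·2) + 0·(0·1 - (-6)·2) = (-1)·18 - (-5)·0 + 0·12 = -18.
So p(s) = det(sI - A) = s^3 + 10s^2 + 27s + 18.
Rational-root test: any integer root divides 18. Testing small divisors, s = -1 works: p(-1) = -1 + 10 + (-27) + 18 = 0, so (s + 1) is a factor.
Dividing, p(s) = (s + 1)(s^2 + 9s + 18).
Factor s^2 + 9s + 18: two numbers with sum -9 and product 18 are -3 and -6, so s^2 + 9s + 18 = (s + 3)(s + 6).
Hence p(s) = (s + 1) (s + 3) (s + 6), with roots -6, -3, -1.
All eigenvalues have negative real part, so the system is asymptotically stable.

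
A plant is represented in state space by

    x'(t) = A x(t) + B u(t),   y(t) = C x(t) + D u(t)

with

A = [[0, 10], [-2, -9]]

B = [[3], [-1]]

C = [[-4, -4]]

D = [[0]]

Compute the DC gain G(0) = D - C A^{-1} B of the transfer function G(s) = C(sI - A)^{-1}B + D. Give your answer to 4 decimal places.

G(0) = C(-A)^{-1}B + D = -C A^{-1} B + D.
det A = 20, so A^{-1} = (1/20)·adj(A) = [[-9/20, -1/2], [1/10, 0]]
A^{-1} B = [-17/20, 3/10]^T
C A^{-1} B = 11/5
G(0) = D - C A^{-1} B = 0 - (11/5) = -11/5 ≈ -2.2000

-2.2000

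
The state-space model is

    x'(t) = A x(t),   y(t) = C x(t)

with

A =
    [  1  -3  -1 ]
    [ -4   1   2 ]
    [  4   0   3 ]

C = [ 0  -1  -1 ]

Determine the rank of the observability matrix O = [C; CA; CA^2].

3

CA = [[0, -1, -5]]
CA^2 = [[-16, -1, -17]]
Observability matrix O = [C; CA; CA^2] = [[0, -1, -1], [0, -1, -5], [-16, -1, -17]]
det(O) = 0·((-1)·(-17) - (-5)·(-1)) - (-1)·(0·(-17) - (-5)·(-16)) + (-1)·(0·(-1) - (-1)·(-16)) = 0·12 - (-1)·(-80) + (-1)·(-16) = -64 ≠ 0, so rank(O) = 3.
rank(O) = 3 = n, so the pair (A, C) is completely observable.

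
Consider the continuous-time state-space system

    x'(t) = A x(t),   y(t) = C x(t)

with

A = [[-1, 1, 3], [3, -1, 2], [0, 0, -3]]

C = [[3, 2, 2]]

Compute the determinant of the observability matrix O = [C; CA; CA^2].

0

CA = [[3, 1, 7]]
CA^2 = [[0, 2, -10]]
Observability matrix O = [C; CA; CA^2] = [[3, 2, 2], [3, 1, 7], [0, 2, -10]]
Expanding along the first row, det(O) = 3·(1·(-10) - 7·2) - 2·(3·(-10) - 7·0) + 2·(3·2 - 1·0) = 3·(-24) - 2·(-30) + 2·6 = 0
Since det(O) = 0, rank(O) < 3 and the system is not completely observable.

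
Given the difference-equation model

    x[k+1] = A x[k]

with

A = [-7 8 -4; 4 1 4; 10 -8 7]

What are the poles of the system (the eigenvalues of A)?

det(zI - A) = z^3 - (tr A)z^2 + (M11 + M22 + M33)z - det A, where Mii is the 2×2 principal minor of A obtained by deleting row i and column i.
tr A = (-7) + 1 + 7 = 1; M11 = 1·7 - 4·(-8) = 7 - (-32) = 39; M22 = (-7)·7 - (-4)·10 = -49 - (-40) = -9; M33 = (-7)·1 - 8·4 = -7 - 32 = -39; sum of minors = -9.
det A = (-7)·(1·7 - 4·(-8)) - 8·(4·7 - 4·10) + (-4)·(4·(-8) - 1·10) = (-7)·39 - 8·(-12) + (-4)·(-42) = -9.
So p(z) = det(zI - A) = z^3 - z^2 - 9z + 9.
Rational-root test: any integer root divides 9. Testing small divisors, z = 1 works: p(1) = 1 + (-1) + (-9) + 9 = 0, so (z - 1) is a factor.
Dividing, p(z) = (z - 1)(z^2 - 9).
Factor z^2 - 9: two numbers with sum 0 and product -9 are 3 and -3, so z^2 - 9 = (z - 3)(z + 3).
Hence p(z) = (z - 3) (z - 1) (z + 3), with roots -3, 1, 3.

-3, 1, 3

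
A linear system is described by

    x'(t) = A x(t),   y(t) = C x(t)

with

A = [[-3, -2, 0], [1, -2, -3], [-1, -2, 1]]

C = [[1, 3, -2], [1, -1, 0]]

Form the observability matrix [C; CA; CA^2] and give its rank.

3

CA = [[2, -4, -11], [-4, 0, 3]]
CA^2 = [[1, 26, 1], [9, 2, 3]]
Observability matrix O = [C; CA; CA^2] = [[1, 3, -2], [1, -1, 0], [2, -4, -11], [-4, 0, 3], [1, 26, 1], [9, 2, 3]]
Take the 3×3 submatrix of O formed by rows 1, 2, 3: [[1, 3, -2], [1, -1, 0], [2, -4, -11]]. Its determinant is 1·((-1)·(-11) - 0·(-4)) - 3·(1·(-11) - 0·2) + (-2)·(1·(-4) - (-1)·2) = 1·11 - 3·(-11) + (-2)·(-2) = 48 ≠ 0.
So rank(O) ≥ 3; since O has 3 columns, rank(O) = 3.
rank(O) = 3 = n, so the pair (A, C) is completely observable.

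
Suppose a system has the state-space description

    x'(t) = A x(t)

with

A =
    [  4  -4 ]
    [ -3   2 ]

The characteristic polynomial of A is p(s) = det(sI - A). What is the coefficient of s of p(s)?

-6

For a 2×2 matrix, det(sI - A) = s^2 - (tr A)s + det A.
tr A = 6, det A = -4.
So p(s) = s^2 - 6s - 4.
The coefficient of s is -6.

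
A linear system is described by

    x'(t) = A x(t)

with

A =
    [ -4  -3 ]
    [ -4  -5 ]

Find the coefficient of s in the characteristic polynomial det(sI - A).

9

For a 2×2 matrix, det(sI - A) = s^2 - (tr A)s + det A.
tr A = -9, det A = 8.
So p(s) = s^2 + 9s + 8.
The coefficient of s is 9.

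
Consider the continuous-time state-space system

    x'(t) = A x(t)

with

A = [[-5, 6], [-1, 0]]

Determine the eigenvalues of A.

det(sI - A) = s^2 - (tr A)s + det A, with tr A = (-5) + 0 = -5 and det A = (-5)·0 - 6·(-1) = 0 - (-6) = 6.
So p(s) = det(sI - A) = s^2 + 5s + 6.
Factor s^2 + 5s + 6: two numbers with sum -5 and product 6 are -2 and -3, so s^2 + 5s + 6 = (s + 2)(s + 3).
Hence p(s) = (s + 2) (s + 3), with roots -3, -2.
All eigenvalues have negative real part, so the system is asymptotically stable.

-3, -2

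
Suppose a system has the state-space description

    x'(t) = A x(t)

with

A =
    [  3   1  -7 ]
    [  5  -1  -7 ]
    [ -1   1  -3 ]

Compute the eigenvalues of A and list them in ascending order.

-3, -2, 4

det(sI - A) = s^3 - (tr A)s^2 + (M11 + M22 + M33)s - det A, where Mii is the 2×2 principal minor of A obtained by deleting row i and column i.
tr A = 3 + (-1) + (-3) = -1; M11 = (-1)·(-3) - (-7)·1 = 3 - (-7) = 10; M22 = 3·(-3) - (-7)·(-1) = -9 - 7 = -16; M33 = 3·(-1) - 1·5 = -3 - 5 = -8; sum of minors = -14.
det A = 3·((-1)·(-3) - (-7)·1) - 1·(5·(-3) - (-7)·(-1)) + (-7)·(5·1 - (-1)·(-1)) = 3·10 - 1·(-22) + (-7)·4 = 24.
So p(s) = det(sI - A) = s^3 + s^2 - 14s - 24.
Rational-root test: any integer root divides -24. Testing small divisors, s = -2 works: p(-2) = -8 + 4 + 28 + (-24) = 0, so (s + 2) is a factor.
Dividing, p(s) = (s + 2)(s^2 - s - 12).
Factor s^2 - s - 12: two numbers with sum 1 and product -12 are 4 and -3, so s^2 - s - 12 = (s - 4)(s + 3).
Hence p(s) = (s - 4) (s + 2) (s + 3), with roots -3, -2, 4.
At least one eigenvalue has non-negative real part, so the system is not asymptotically stable.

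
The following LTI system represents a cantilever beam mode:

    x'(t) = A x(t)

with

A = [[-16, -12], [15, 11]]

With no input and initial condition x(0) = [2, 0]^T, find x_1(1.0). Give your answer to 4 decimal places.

det(sI - A) = s^2 - (tr A)s + det A, with tr A = (-16) + 11 = -5 and det A = (-16)·11 - (-12)·15 = -176 - (-180) = 4.
So p(s) = det(sI - A) = s^2 + 5s + 4.
Factor s^2 + 5s + 4: two numbers with sum -5 and product 4 are -1 and -4, so s^2 + 5s + 4 = (s + 1)(s + 4).
Hence p(s) = (s + 1) (s + 4), with roots -4, -1.
The eigenvalues -4, -1 are distinct and real, so A is diagonalisable and x(t) = e^{At} x(0) = V diag(e^{λ_i t}) V^{-1} x(0), where the columns of V are the eigenvectors.
λ = -4: A - (-4)I = [[-12, -12], [15, 15]]. Row 1 gives (-12)·v1 + (-12)·v2 = 0, so take v_1 = [1, -1]^T.
λ = -1: A - (-1)I = [[-15, -12], [15, 12]]. Row 1 gives (-15)·v1 + (-12)·v2 = 0, so take v_2 = [4, -5]^T.
V = [v_1 v_2] = [[1, 4], [-1, -5]] has det V = -1, so V^{-1} = adj(V)/det V = [[5, 4], [-1, -1]].
Modal coordinates z(0) = V^{-1} x(0): 5·2 + 4·0 = 10; (-1)·2 + (-1)·0 = -2; so z(0) = [10, -2]^T.
x_1(t) = Σ_i (v_i)_1 · z_i(0) · e^{λ_i t} (row 1 of V times the modal terms).
x_1(1.0) = 1·10·e^{-4·1.0} + 4·(-2)·e^{-1·1.0} = 10·0.018316 + (-8)·0.367879 = -2.7599.

-2.7599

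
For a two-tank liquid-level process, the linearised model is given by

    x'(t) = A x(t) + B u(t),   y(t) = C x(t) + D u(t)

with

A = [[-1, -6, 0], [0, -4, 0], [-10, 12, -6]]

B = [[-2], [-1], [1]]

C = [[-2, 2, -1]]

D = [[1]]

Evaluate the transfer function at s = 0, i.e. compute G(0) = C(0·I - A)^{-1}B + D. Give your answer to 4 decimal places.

1.0000

G(0) = C(-A)^{-1}B + D = -C A^{-1} B + D.
det A = -24, so A^{-1} = (1/-24)·adj(A) = [[-1, 3/2, 0], [0, -1/4, 0], [5/3, -3, -1/6]]
A^{-1} B = [1/2, 1/4, -1/2]^T
C A^{-1} B = 0
G(0) = D - C A^{-1} B = 1 - (0) = 1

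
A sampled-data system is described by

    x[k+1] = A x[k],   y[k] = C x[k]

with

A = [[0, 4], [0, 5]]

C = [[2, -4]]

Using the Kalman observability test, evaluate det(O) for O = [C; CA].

-24

CA = [[0, -12]]
Observability matrix O = [C; CA] = [[2, -4], [0, -12]]
det(O) = 2·(-12) - (-4)·0 = -24 - 0 = -24
Since det(O) ≠ 0, rank(O) = 2 and the system is completely observable.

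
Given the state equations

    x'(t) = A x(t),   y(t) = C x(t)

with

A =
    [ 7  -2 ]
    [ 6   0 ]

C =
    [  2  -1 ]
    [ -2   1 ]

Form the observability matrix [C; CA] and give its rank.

1

CA = [[8, -4], [-8, 4]]
Observability matrix O = [C; CA] = [[2, -1], [-2, 1], [8, -4], [-8, 4]]
Every row of O is a scalar multiple of row 1 = [2, -1] (multipliers 1, -1, 4, -4), so the rows span a one-dimensional space.
O ≠ 0, hence rank(O) = 1.
rank(O) = 1 < n = 2, so the pair (A, C) is not completely observable.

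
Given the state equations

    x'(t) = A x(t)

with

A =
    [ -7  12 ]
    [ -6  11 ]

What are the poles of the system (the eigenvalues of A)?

det(sI - A) = s^2 - (tr A)s + det A, with tr A = (-7) + 11 = 4 and det A = (-7)·11 - 12·(-6) = -77 - (-72) = -5.
So p(s) = det(sI - A) = s^2 - 4s - 5.
Factor s^2 - 4s - 5: two numbers with sum 4 and product -5 are 5 and -1, so s^2 - 4s - 5 = (s - 5)(s + 1).
Hence p(s) = (s - 5) (s + 1), with roots -1, 5.
At least one eigenvalue has non-negative real part, so the system is not asymptotically stable.

-1, 5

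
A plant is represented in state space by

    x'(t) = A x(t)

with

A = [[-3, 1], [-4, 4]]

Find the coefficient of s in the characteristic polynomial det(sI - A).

For a 2×2 matrix, det(sI - A) = s^2 - (tr A)s + det A.
tr A = 1, det A = -8.
So p(s) = s^2 - s - 8.
The coefficient of s is -1.

-1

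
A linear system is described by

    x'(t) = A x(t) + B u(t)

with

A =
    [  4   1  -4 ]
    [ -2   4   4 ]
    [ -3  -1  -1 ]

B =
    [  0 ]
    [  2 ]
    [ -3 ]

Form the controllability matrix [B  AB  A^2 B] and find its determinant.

AB = [[14], [-4], [1]]
A^2B = [[48], [-40], [-39]]
Controllability matrix C = [B  AB  A^2B] = [[0, 14, 48], [2, -4, -40], [-3, 1, -39]]
Expanding along the first row, det(C) = 0·((-4)·(-39) - (-40)·1) - 14·(2·(-39) - (-40)·(-3)) + 48·(2·1 - (-4)·(-3)) = 0·196 - 14·(-198) + 48·(-10) = 2292
Since det(C) ≠ 0, rank(C) = 3 and the system is completely controllable.

2292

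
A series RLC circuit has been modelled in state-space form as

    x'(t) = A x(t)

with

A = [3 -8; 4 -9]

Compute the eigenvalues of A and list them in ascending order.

det(sI - A) = s^2 - (tr A)s + det A, with tr A = 3 + (-9) = -6 and det A = 3·(-9) - (-8)·4 = -27 - (-32) = 5.
So p(s) = det(sI - A) = s^2 + 6s + 5.
Factor s^2 + 6s + 5: two numbers with sum -6 and product 5 are -1 and -5, so s^2 + 6s + 5 = (s + 1)(s + 5).
Hence p(s) = (s + 1) (s + 5), with roots -5, -1.
All eigenvalues have negative real part, so the system is asymptotically stable.

-5, -1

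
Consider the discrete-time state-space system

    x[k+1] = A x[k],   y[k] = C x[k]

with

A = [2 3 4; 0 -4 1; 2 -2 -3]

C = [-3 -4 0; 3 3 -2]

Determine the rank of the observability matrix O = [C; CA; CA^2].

3

CA = [[-6, 7, -16], [2, 1, 21]]
CA^2 = [[-44, -14, 31], [46, -40, -54]]
Observability matrix O = [C; CA; CA^2] = [[-3, -4, 0], [3, 3, -2], [-6, 7, -16], [2, 1, 21], [-44, -14, 31], [46, -40, -54]]
Take the 3×3 submatrix of O formed by rows 1, 2, 3: [[-3, -4, 0], [3, 3, -2], [-6, 7, -16]]. Its determinant is (-3)·(3·(-16) - (-2)·7) - (-4)·(3·(-16) - (-2)·(-6)) + 0·(3·7 - 3·(-6)) = (-3)·(-34) - (-4)·(-60) + 0·39 = -138 ≠ 0.
So rank(O) ≥ 3; since O has 3 columns, rank(O) = 3.
rank(O) = 3 = n, so the pair (A, C) is completely observable.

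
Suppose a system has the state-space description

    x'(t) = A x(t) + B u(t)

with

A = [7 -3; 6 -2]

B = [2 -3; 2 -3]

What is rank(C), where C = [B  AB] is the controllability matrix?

AB = [[8, -12], [8, -12]]
Controllability matrix C = [B  AB] = [[2, -3, 8, -12], [2, -3, 8, -12]]
Every column of C is a scalar multiple of column 1 = [2, 2] (multipliers 1, -3/2, 4, -6), so the columns span a one-dimensional space.
C ≠ 0, hence rank(C) = 1.
rank(C) = 1 < n = 2, so the pair (A, B) is not completely controllable.

1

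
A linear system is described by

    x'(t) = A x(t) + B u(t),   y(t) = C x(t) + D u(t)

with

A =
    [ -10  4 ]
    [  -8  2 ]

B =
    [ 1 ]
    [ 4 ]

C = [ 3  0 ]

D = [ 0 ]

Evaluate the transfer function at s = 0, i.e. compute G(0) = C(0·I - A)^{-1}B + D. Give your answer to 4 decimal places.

G(0) = C(-A)^{-1}B + D = -C A^{-1} B + D.
det A = 12, so A^{-1} = (1/12)·adj(A) = [[1/6, -1/3], [2/3, -5/6]]
A^{-1} B = [-7/6, -8/3]^T
C A^{-1} B = -7/2
G(0) = D - C A^{-1} B = 0 - (-7/2) = 7/2 ≈ 3.5000

3.5000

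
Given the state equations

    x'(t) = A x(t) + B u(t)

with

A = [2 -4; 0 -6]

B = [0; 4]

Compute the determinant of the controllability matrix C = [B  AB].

64

AB = [[-16], [-24]]
Controllability matrix C = [B  AB] = [[0, -16], [4, -24]]
det(C) = 0·(-24) - (-16)·4 = 0 - (-64) = 64
Since det(C) ≠ 0, rank(C) = 2 and the system is completely controllable.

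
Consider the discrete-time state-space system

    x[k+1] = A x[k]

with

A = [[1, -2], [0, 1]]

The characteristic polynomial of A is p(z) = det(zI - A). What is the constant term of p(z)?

1

For a 2×2 matrix, det(zI - A) = z^2 - (tr A)z + det A.
tr A = 2, det A = 1.
So p(z) = z^2 - 2z + 1.
The constant term is 1.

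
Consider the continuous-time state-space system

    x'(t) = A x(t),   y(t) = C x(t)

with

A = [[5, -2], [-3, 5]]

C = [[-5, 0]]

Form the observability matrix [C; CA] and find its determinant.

-50

CA = [[-25, 10]]
Observability matrix O = [C; CA] = [[-5, 0], [-25, 10]]
det(O) = (-5)·10 - 0·(-25) = -50 - 0 = -50
Since det(O) ≠ 0, rank(O) = 2 and the system is completely observable.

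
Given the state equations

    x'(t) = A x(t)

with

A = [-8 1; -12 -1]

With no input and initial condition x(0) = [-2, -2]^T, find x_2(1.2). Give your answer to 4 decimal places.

0.0871

det(sI - A) = s^2 - (tr A)s + det A, with tr A = (-8) + (-1) = -9 and det A = (-8)·(-1) - 1·(-12) = 8 - (-12) = 20.
So p(s) = det(sI - A) = s^2 + 9s + 20.
Factor s^2 + 9s + 20: two numbers with sum -9 and product 20 are -4 and -5, so s^2 + 9s + 20 = (s + 4)(s + 5).
Hence p(s) = (s + 4) (s + 5), with roots -5, -4.
The eigenvalues -5, -4 are distinct and real, so A is diagonalisable and x(t) = e^{At} x(0) = V diag(e^{λ_i t}) V^{-1} x(0), where the columns of V are the eigenvectors.
λ = -5: A - (-5)I = [[-3, 1], [-12, 4]]. Row 1 gives (-3)·v1 + 1·v2 = 0, so take v_1 = [1, 3]^T.
λ = -4: A - (-4)I = [[-4, 1], [-12, 3]]. Row 1 gives (-4)·v1 + 1·v2 = 0, so take v_2 = [1, 4]^T.
V = [v_1 v_2] = [[1, 1], [3, 4]] has det V = 1, so V^{-1} = adj(V)/det V = [[4, -1], [-3, 1]].
Modal coordinates z(0) = V^{-1} x(0): 4·(-2) + (-1)·(-2) = -6; (-3)·(-2) + 1·(-2) = 4; so z(0) = [-6, 4]^T.
x_2(t) = Σ_i (v_i)_2 · z_i(0) · e^{λ_i t} (row 2 of V times the modal terms).
x_2(1.2) = 3·(-6)·e^{-5·1.2} + 4·4·e^{-4·1.2} = (-18)·0.002479 + 16·0.008230 = 0.0871.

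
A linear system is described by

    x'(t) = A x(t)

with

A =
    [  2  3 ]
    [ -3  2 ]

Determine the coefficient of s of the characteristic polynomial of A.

For a 2×2 matrix, det(sI - A) = s^2 - (tr A)s + det A.
tr A = 4, det A = 13.
So p(s) = s^2 - 4s + 13.
The coefficient of s is -4.

-4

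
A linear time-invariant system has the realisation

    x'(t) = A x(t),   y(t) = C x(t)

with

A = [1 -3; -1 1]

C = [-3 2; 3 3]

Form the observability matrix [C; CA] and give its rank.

2

CA = [[-5, 11], [0, -6]]
Observability matrix O = [C; CA] = [[-3, 2], [3, 3], [-5, 11], [0, -6]]
Take the 2×2 submatrix of O formed by rows 1, 2: [[-3, 2], [3, 3]]. Its determinant is (-3)·3 - 2·3 = -9 - 6 = -15 ≠ 0.
So rank(O) ≥ 2; since O has 2 columns, rank(O) = 2.
rank(O) = 2 = n, so the pair (A, C) is completely observable.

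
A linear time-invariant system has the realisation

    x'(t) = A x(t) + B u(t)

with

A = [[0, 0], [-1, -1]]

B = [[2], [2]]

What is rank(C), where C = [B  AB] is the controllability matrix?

2

AB = [[0], [-4]]
Controllability matrix C = [B  AB] = [[2, 0], [2, -4]]
det(C) = 2·(-4) - 0·2 = -8 - 0 = -8 ≠ 0, so rank(C) = 2.
rank(C) = 2 = n, so the pair (A, B) is completely controllable.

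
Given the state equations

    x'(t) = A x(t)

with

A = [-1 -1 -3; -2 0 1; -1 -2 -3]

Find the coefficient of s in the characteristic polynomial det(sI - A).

0

Expand det(sI - A) for the 3×3 matrix.
p(s) = s^3 + 4s^2 + 7.
(Check: constant term = det(-A) = (-1)^3 det A = 7; coefficient of s^2 = -tr A = 4.)
The coefficient of s is 0.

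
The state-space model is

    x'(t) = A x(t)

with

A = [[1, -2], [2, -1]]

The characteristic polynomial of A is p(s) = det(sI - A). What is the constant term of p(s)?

3

For a 2×2 matrix, det(sI - A) = s^2 - (tr A)s + det A.
tr A = 0, det A = 3.
So p(s) = s^2 + 3.
The constant term is 3.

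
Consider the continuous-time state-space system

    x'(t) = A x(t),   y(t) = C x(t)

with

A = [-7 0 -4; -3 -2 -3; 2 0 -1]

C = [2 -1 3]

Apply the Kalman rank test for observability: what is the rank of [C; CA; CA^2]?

CA = [[-5, 2, -8]]
CA^2 = [[13, -4, 22]]
Observability matrix O = [C; CA; CA^2] = [[2, -1, 3], [-5, 2, -8], [13, -4, 22]]
The columns c1, c2, c3 of O are linearly dependent: -2·c1 - c2 + c3 = 0 (check each entry), so rank(O) ≤ 2.
The 2×2 minor from rows 1, 2, columns 1, 2 is 2·2 - (-1)·(-5) = 4 - 5 = -1 ≠ 0, so rank(O) = 2.
rank(O) = 2 < n = 3, so the pair (A, C) is not completely observable.

2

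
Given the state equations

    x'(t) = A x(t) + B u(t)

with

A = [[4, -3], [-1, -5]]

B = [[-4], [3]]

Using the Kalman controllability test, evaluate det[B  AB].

AB = [[-25], [-11]]
Controllability matrix C = [B  AB] = [[-4, -25], [3, -11]]
det(C) = (-4)·(-11) - (-25)·3 = 44 - (-75) = 119
Since det(C) ≠ 0, rank(C) = 2 and the system is completely controllable.

119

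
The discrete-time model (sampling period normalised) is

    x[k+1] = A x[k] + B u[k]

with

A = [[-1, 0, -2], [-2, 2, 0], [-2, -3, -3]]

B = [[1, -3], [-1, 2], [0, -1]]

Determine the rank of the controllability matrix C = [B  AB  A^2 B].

3

AB = [[-1, 5], [-4, 10], [1, 3]]
A^2B = [[-1, -11], [-6, 10], [11, -49]]
Controllability matrix C = [B  AB  A^2B] = [[1, -3, -1, 5, -1, -11], [-1, 2, -4, 10, -6, 10], [0, -1, 1, 3, 11, -49]]
Take the 3×3 submatrix of C formed by columns 1, 2, 3: [[1, -3, -1], [-1, 2, -4], [0, -1, 1]]. Its determinant is 1·(2·1 - (-4)·(-1)) - (-3)·((-1)·1 - (-4)·0) + (-1)·((-1)·(-1) - 2·0) = 1·(-2) - (-3)·(-1) + (-1)·1 = -6 ≠ 0.
So rank(C) ≥ 3; since C has 3 rows, rank(C) = 3.
rank(C) = 3 = n, so the pair (A, B) is completely controllable.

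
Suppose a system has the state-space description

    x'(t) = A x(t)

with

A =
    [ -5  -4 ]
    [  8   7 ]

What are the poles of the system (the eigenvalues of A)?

det(sI - A) = s^2 - (tr A)s + det A, with tr A = (-5) + 7 = 2 and det A = (-5)·7 - (-4)·8 = -35 - (-32) = -3.
So p(s) = det(sI - A) = s^2 - 2s - 3.
Factor s^2 - 2s - 3: two numbers with sum 2 and product -3 are 3 and -1, so s^2 - 2s - 3 = (s - 3)(s + 1).
Hence p(s) = (s - 3) (s + 1), with roots -1, 3.
At least one eigenvalue has non-negative real part, so the system is not asymptotically stable.

-1, 3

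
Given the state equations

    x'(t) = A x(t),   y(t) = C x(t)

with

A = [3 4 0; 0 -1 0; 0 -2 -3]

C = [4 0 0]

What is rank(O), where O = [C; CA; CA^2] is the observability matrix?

CA = [[12, 16, 0]]
CA^2 = [[36, 32, 0]]
Observability matrix O = [C; CA; CA^2] = [[4, 0, 0], [12, 16, 0], [36, 32, 0]]
Column 3 of O is identically zero, so rank(O) ≤ 2.
The 2×2 minor from rows 1, 2, columns 1, 2 is 4·16 - 0·12 = 64 - 0 = 64 ≠ 0, so rank(O) = 2.
rank(O) = 2 < n = 3, so the pair (A, C) is not completely observable.

2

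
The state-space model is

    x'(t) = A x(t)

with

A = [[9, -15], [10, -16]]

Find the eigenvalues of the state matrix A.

det(sI - A) = s^2 - (tr A)s + det A, with tr A = 9 + (-16) = -7 and det A = 9·(-16) - (-15)·10 = -144 - (-150) = 6.
So p(s) = det(sI - A) = s^2 + 7s + 6.
Factor s^2 + 7s + 6: two numbers with sum -7 and product 6 are -1 and -6, so s^2 + 7s + 6 = (s + 1)(s + 6).
Hence p(s) = (s + 1) (s + 6), with roots -6, -1.
All eigenvalues have negative real part, so the system is asymptotically stable.

-6, -1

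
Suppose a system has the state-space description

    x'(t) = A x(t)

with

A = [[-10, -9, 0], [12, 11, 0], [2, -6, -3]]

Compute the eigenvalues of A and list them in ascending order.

-3, -1, 2

det(sI - A) = s^3 - (tr A)s^2 + (M11 + M22 + M33)s - det A, where Mii is the 2×2 principal minor of A obtained by deleting row i and column i.
tr A = (-10) + 11 + (-3) = -2; M11 = 11·(-3) - 0·(-6) = -33 - 0 = -33; M22 = (-10)·(-3) - 0·2 = 30 - 0 = 30; M33 = (-10)·11 - (-9)·12 = -110 - (-108) = -2; sum of minors = -5.
det A = (-10)·(11·(-3) - 0·(-6)) - (-9)·(12·(-3) - 0·2) + 0·(12·(-6) - 11·2) = (-10)·(-33) - (-9)·(-36) + 0·(-94) = 6.
So p(s) = det(sI - A) = s^3 + 2s^2 - 5s - 6.
Rational-root test: any integer root divides -6. Testing small divisors, s = -1 works: p(-1) = -1 + 2 + 5 + (-6) = 0, so (s + 1) is a factor.
Dividing, p(s) = (s + 1)(s^2 + s - 6).
Factor s^2 + s - 6: two numbers with sum -1 and product -6 are 2 and -3, so s^2 + s - 6 = (s - 2)(s + 3).
Hence p(s) = (s - 2) (s + 1) (s + 3), with roots -3, -1, 2.
At least one eigenvalue has non-negative real part, so the system is not asymptotically stable.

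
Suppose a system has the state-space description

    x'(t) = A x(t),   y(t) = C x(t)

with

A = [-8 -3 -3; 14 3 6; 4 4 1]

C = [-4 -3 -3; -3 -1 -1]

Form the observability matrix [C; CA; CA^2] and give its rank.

CA = [[-22, -9, -9], [6, 2, 2]]
CA^2 = [[14, 3, 3], [-12, -4, -4]]
Observability matrix O = [C; CA; CA^2] = [[-4, -3, -3], [-3, -1, -1], [-22, -9, -9], [6, 2, 2], [14, 3, 3], [-12, -4, -4]]
The columns c1, c2, c3 of O are linearly dependent: -c2 + c3 = 0 (check each entry), so rank(O) ≤ 2.
The 2×2 minor from rows 1, 2, columns 1, 2 is (-4)·(-1) - (-3)·(-3) = 4 - 9 = -5 ≠ 0, so rank(O) = 2.
rank(O) = 2 < n = 3, so the pair (A, C) is not completely observable.

2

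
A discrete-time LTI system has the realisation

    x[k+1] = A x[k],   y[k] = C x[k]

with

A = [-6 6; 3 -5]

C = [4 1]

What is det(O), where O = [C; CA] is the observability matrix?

97

CA = [[-21, 19]]
Observability matrix O = [C; CA] = [[4, 1], [-21, 19]]
det(O) = 4·19 - 1·(-21) = 76 - (-21) = 97
Since det(O) ≠ 0, rank(O) = 2 and the system is completely observable.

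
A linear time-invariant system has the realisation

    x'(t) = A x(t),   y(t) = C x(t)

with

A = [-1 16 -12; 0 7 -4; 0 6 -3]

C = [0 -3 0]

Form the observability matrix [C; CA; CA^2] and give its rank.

2

CA = [[0, -21, 12]]
CA^2 = [[0, -75, 48]]
Observability matrix O = [C; CA; CA^2] = [[0, -3, 0], [0, -21, 12], [0, -75, 48]]
Column 1 of O is identically zero, so rank(O) ≤ 2.
The 2×2 minor from rows 1, 2, columns 2, 3 is (-3)·12 - 0·(-21) = -36 - 0 = -36 ≠ 0, so rank(O) = 2.
rank(O) = 2 < n = 3, so the pair (A, C) is not completely observable.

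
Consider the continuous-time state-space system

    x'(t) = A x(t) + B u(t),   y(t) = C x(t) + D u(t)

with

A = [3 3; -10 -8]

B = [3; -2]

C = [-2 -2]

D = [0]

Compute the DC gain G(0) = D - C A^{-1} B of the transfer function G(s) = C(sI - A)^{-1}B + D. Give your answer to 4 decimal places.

2.0000

G(0) = C(-A)^{-1}B + D = -C A^{-1} B + D.
det A = 6, so A^{-1} = (1/6)·adj(A) = [[-4/3, -1/2], [5/3, 1/2]]
A^{-1} B = [-3, 4]^T
C A^{-1} B = -2
G(0) = D - C A^{-1} B = 0 - (-2) = 2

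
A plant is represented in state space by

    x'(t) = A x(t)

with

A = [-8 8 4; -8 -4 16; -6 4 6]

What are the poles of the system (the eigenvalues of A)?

-6, -4, 4

det(sI - A) = s^3 - (tr A)s^2 + (M11 + M22 + M33)s - det A, where Mii is the 2×2 principal minor of A obtained by deleting row i and column i.
tr A = (-8) + (-4) + 6 = -6; M11 = (-4)·6 - 16·4 = -24 - 64 = -88; M22 = (-8)·6 - 4·(-6) = -48 - (-24) = -24; M33 = (-8)·(-4) - 8·(-8) = 32 - (-64) = 96; sum of minors = -16.
det A = (-8)·((-4)·6 - 16·4) - 8·((-8)·6 - 16·(-6)) + 4·((-8)·4 - (-4)·(-6)) = (-8)·(-88) - 8·48 + 4·(-56) = 96.
So p(s) = det(sI - A) = s^3 + 6s^2 - 16s - 96.
Rational-root test: any integer root divides -96. Testing small divisors, s = -4 works: p(-4) = -64 + 96 + 64 + (-96) = 0, so (s + 4) is a factor.
Dividing, p(s) = (s + 4)(s^2 + 2s - 24).
Factor s^2 + 2s - 24: two numbers with sum -2 and product -24 are 4 and -6, so s^2 + 2s - 24 = (s - 4)(s + 6).
Hence p(s) = (s - 4) (s + 4) (s + 6), with roots -6, -4, 4.
At least one eigenvalue has non-negative real part, so the system is not asymptotically stable.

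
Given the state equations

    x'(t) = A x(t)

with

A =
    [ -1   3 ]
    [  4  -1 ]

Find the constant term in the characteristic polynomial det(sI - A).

-11

For a 2×2 matrix, det(sI - A) = s^2 - (tr A)s + det A.
tr A = -2, det A = -11.
So p(s) = s^2 + 2s - 11.
The constant term is -11.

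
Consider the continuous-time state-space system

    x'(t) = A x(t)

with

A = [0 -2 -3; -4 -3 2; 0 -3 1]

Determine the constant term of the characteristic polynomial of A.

44

Expand det(sI - A) for the 3×3 matrix.
p(s) = s^3 + 2s^2 - 5s + 44.
(Check: constant term = det(-A) = (-1)^3 det A = 44; coefficient of s^2 = -tr A = 2.)
The constant term is 44.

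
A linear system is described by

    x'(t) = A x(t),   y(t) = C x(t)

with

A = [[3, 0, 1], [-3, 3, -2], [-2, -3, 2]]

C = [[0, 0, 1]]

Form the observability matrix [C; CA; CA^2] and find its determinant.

27

CA = [[-2, -3, 2]]
CA^2 = [[-1, -15, 8]]
Observability matrix O = [C; CA; CA^2] = [[0, 0, 1], [-2, -3, 2], [-1, -15, 8]]
Expanding along the first row, det(O) = 0·((-3)·8 - 2·(-15)) - 0·((-2)·8 - 2·(-1)) + 1·((-2)·(-15) - (-3)·(-1)) = 0·6 - 0·(-14) + 1·27 = 27
Since det(O) ≠ 0, rank(O) = 3 and the system is completely observable.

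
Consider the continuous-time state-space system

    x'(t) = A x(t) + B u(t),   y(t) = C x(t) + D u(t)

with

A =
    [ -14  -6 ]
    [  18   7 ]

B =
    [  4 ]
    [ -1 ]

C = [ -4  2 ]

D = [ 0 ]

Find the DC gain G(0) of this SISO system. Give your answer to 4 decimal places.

20.4000

G(0) = C(-A)^{-1}B + D = -C A^{-1} B + D.
det A = 10, so A^{-1} = (1/10)·adj(A) = [[7/10, 3/5], [-9/5, -7/5]]
A^{-1} B = [11/5, -29/5]^T
C A^{-1} B = -102/5
G(0) = D - C A^{-1} B = 0 - (-102/5) = 102/5 ≈ 20.4000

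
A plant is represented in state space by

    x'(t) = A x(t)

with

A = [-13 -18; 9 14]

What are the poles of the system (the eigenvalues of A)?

det(sI - A) = s^2 - (tr A)s + det A, with tr A = (-13) + 14 = 1 and det A = (-13)·14 - (-18)·9 = -182 - (-162) = -20.
So p(s) = det(sI - A) = s^2 - s - 20.
Factor s^2 - s - 20: two numbers with sum 1 and product -20 are 5 and -4, so s^2 - s - 20 = (s - 5)(s + 4).
Hence p(s) = (s - 5) (s + 4), with roots -4, 5.
At least one eigenvalue has non-negative real part, so the system is not asymptotically stable.

-4, 5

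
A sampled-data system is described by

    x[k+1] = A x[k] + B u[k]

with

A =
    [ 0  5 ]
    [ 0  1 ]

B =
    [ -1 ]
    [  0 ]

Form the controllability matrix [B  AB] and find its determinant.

AB = [[0], [0]]
Controllability matrix C = [B  AB] = [[-1, 0], [0, 0]]
det(C) = (-1)·0 - 0·0 = 0 - 0 = 0
Since det(C) = 0, rank(C) < 2 and the system is not completely controllable.

0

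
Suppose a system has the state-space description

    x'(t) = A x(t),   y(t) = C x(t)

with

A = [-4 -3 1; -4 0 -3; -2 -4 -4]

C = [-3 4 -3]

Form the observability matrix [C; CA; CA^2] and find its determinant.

CA = [[2, 21, -3]]
CA^2 = [[-86, 6, -49]]
Observability matrix O = [C; CA; CA^2] = [[-3, 4, -3], [2, 21, -3], [-86, 6, -49]]
Expanding along the first row, det(O) = (-3)·(21·(-49) - (-3)·6) - 4·(2·(-49) - (-3)·(-86)) + (-3)·(2·6 - 21·(-86)) = (-3)·(-1011) - 4·(-356) + (-3)·1818 = -997
Since det(O) ≠ 0, rank(O) = 3 and the system is completely observable.

-997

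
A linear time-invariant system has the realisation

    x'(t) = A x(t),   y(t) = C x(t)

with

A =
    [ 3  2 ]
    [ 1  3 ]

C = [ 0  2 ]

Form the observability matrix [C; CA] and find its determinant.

-4

CA = [[2, 6]]
Observability matrix O = [C; CA] = [[0, 2], [2, 6]]
det(O) = 0·6 - 2·2 = 0 - 4 = -4
Since det(O) ≠ 0, rank(O) = 2 and the system is completely observable.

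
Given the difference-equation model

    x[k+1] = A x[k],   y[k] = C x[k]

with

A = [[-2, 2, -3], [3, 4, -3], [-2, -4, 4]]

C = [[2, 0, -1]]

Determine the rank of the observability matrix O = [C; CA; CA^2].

CA = [[-2, 8, -10]]
CA^2 = [[48, 68, -58]]
Observability matrix O = [C; CA; CA^2] = [[2, 0, -1], [-2, 8, -10], [48, 68, -58]]
det(O) = 2·(8·(-58) - (-10)·68) - 0·((-2)·(-58) - (-10)·48) + (-1)·((-2)·68 - 8·48) = 2·216 - 0·596 + (-1)·(-520) = 952 ≠ 0, so rank(O) = 3.
rank(O) = 3 = n, so the pair (A, C) is completely observable.

3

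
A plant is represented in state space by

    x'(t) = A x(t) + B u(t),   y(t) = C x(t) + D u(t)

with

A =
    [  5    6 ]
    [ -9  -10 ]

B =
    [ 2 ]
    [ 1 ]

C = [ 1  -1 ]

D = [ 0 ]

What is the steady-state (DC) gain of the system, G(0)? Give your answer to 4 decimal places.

12.2500

G(0) = C(-A)^{-1}B + D = -C A^{-1} B + D.
det A = 4, so A^{-1} = (1/4)·adj(A) = [[-5/2, -3/2], [9/4, 5/4]]
A^{-1} B = [-13/2, 23/4]^T
C A^{-1} B = -49/4
G(0) = D - C A^{-1} B = 0 - (-49/4) = 49/4 ≈ 12.2500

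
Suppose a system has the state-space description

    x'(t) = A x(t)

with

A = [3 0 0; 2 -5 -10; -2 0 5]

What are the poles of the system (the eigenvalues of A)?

-5, 3, 5

det(sI - A) = s^3 - (tr A)s^2 + (M11 + M22 + M33)s - det A, where Mii is the 2×2 principal minor of A obtained by deleting row i and column i.
tr A = 3 + (-5) + 5 = 3; M11 = (-5)·5 - (-10)·0 = -25 - 0 = -25; M22 = 3·5 - 0·(-2) = 15 - 0 = 15; M33 = 3·(-5) - 0·2 = -15 - 0 = -15; sum of minors = -25.
det A = 3·((-5)·5 - (-10)·0) - 0·(2·5 - (-10)·(-2)) + 0·(2·0 - (-5)·(-2)) = 3·(-25) - 0·(-10) + 0·(-10) = -75.
So p(s) = det(sI - A) = s^3 - 3s^2 - 25s + 75.
Rational-root test: any integer root divides 75. Testing small divisors, s = 3 works: p(3) = 27 + (-27) + (-75) + 75 = 0, so (s - 3) is a factor.
Dividing, p(s) = (s - 3)(s^2 - 25).
Factor s^2 - 25: two numbers with sum 0 and product -25 are 5 and -5, so s^2 - 25 = (s - 5)(s + 5).
Hence p(s) = (s - 5) (s - 3) (s + 5), with roots -5, 3, 5.
At least one eigenvalue has non-negative real part, so the system is not asymptotically stable.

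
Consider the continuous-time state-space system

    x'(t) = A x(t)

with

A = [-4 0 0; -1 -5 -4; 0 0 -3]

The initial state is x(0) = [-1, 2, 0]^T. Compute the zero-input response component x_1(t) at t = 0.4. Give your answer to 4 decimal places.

-0.2019

det(sI - A) = s^3 - (tr A)s^2 + (M11 + M22 + M33)s - det A, where Mii is the 2×2 principal minor of A obtained by deleting row i and column i.
tr A = (-4) + (-5) + (-3) = -12; M11 = (-5)·(-3) - (-4)·0 = 15 - 0 = 15; M22 = (-4)·(-3) - 0·0 = 12 - 0 = 12; M33 = (-4)·(-5) - 0·(-1) = 20 - 0 = 20; sum of minors = 47.
det A = (-4)·((-5)·(-3) - (-4)·0) - 0·((-1)·(-3) - (-4)·0) + 0·((-1)·0 - (-5)·0) = (-4)·15 - 0·3 + 0·0 = -60.
So p(s) = det(sI - A) = s^3 + 12s^2 + 47s + 60.
Rational-root test: any integer root divides 60. Testing small divisors, s = -3 works: p(-3) = -27 + 108 + (-141) + 60 = 0, so (s + 3) is a factor.
Dividing, p(s) = (s + 3)(s^2 + 9s + 20).
Factor s^2 + 9s + 20: two numbers with sum -9 and product 20 are -4 and -5, so s^2 + 9s + 20 = (s + 4)(s + 5).
Hence p(s) = (s + 3) (s + 4) (s + 5), with roots -5, -4, -3.
The eigenvalues -5, -4, -3 are distinct and real, so A is diagonalisable and x(t) = e^{At} x(0) = V diag(e^{λ_i t}) V^{-1} x(0), where the columns of V are the eigenvectors.
λ = -5: A - (-5)I = [[1, 0, 0], [-1, 0, -4], [0, 0, 2]]. v must be orthogonal to every row; (row 1) × (row 2) = [0, 4, 0], so take v_1 = [0, 1, 0]^T.
λ = -4: A - (-4)I = [[0, 0, 0], [-1, -1, -4], [0, 0, 1]]. v must be orthogonal to every row; (row 2) × (row 3) = [-1, 1, 0], so take v_2 = [1, -1, 0]^T.
λ = -3: A - (-3)I = [[-1, 0, 0], [-1, -2, -4], [0, 0, 0]]. v must be orthogonal to every row; (row 1) × (row 2) = [0, -4, 2], so take v_3 = [0, -2, 1]^T.
V = [v_1 v_2 v_3] = [[0, 1, 0], [1, -1, -2], [0, 0, 1]] has det V = -1, so V^{-1} = adj(V)/det V = [[1, 1, 2], [1, 0, 0], [0, 0, 1]].
Modal coordinates z(0) = V^{-1} x(0): 1·(-1) + 1·2 + 2·0 = 1; 1·(-1) + 0·2 + 0·0 = -1; 0·(-1) + 0·2 + 1·0 = 0; so z(0) = [1, -1, 0]^T.
x_1(t) = Σ_i (v_i)_1 · z_i(0) · e^{λ_i t} (row 1 of V times the modal terms).
x_1(0.4) = 0·1·e^{-5·0.4} + 1·(-1)·e^{-4·0.4} + 0·0·e^{-3·0.4} = 0·0.135335 + (-1)·0.201897 + 0·0.301194 = -0.2019.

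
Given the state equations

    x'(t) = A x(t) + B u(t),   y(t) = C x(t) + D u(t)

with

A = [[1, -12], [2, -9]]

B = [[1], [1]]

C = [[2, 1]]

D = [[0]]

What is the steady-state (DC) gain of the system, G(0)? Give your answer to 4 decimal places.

-0.3333

G(0) = C(-A)^{-1}B + D = -C A^{-1} B + D.
det A = 15, so A^{-1} = (1/15)·adj(A) = [[-3/5, 4/5], [-2/15, 1/15]]
A^{-1} B = [1/5, -1/15]^T
C A^{-1} B = 1/3
G(0) = D - C A^{-1} B = 0 - (1/3) = -1/3 ≈ -0.3333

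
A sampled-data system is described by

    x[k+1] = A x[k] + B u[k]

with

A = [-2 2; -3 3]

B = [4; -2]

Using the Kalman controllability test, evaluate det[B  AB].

-96

AB = [[-12], [-18]]
Controllability matrix C = [B  AB] = [[4, -12], [-2, -18]]
det(C) = 4·(-18) - (-12)·(-2) = -72 - 24 = -96
Since det(C) ≠ 0, rank(C) = 2 and the system is completely controllable.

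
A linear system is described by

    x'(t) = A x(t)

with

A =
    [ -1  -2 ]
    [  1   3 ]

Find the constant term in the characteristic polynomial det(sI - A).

For a 2×2 matrix, det(sI - A) = s^2 - (tr A)s + det A.
tr A = 2, det A = -1.
So p(s) = s^2 - 2s - 1.
The constant term is -1.

-1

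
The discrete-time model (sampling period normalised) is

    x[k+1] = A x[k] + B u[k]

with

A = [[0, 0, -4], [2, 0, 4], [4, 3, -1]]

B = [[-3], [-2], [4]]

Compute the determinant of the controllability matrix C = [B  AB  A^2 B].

16696

AB = [[-16], [10], [-22]]
A^2B = [[88], [-120], [-12]]
Controllability matrix C = [B  AB  A^2B] = [[-3, -16, 88], [-2, 10, -120], [4, -22, -12]]
Expanding along the first row, det(C) = (-3)·(10·(-12) - (-120)·(-22)) - (-16)·((-2)·(-12) - (-120)·4) + 88·((-2)·(-22) - 10·4) = (-3)·(-2760) - (-16)·504 + 88·4 = 16696
Since det(C) ≠ 0, rank(C) = 3 and the system is completely controllable.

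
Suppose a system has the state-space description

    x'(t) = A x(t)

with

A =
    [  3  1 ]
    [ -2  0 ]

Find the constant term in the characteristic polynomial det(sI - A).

For a 2×2 matrix, det(sI - A) = s^2 - (tr A)s + det A.
tr A = 3, det A = 2.
So p(s) = s^2 - 3s + 2.
The constant term is 2.

2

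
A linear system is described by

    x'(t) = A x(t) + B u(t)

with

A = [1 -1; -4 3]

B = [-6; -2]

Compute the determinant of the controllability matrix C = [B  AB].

AB = [[-4], [18]]
Controllability matrix C = [B  AB] = [[-6, -4], [-2, 18]]
det(C) = (-6)·18 - (-4)·(-2) = -108 - 8 = -116
Since det(C) ≠ 0, rank(C) = 2 and the system is completely controllable.

-116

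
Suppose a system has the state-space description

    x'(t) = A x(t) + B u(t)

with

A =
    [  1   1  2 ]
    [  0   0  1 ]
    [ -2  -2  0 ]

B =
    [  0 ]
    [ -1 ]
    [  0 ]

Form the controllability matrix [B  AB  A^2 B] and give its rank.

AB = [[-1], [0], [2]]
A^2B = [[3], [2], [2]]
Controllability matrix C = [B  AB  A^2B] = [[0, -1, 3], [-1, 0, 2], [0, 2, 2]]
det(C) = 0·(0·2 - 2·2) - (-1)·((-1)·2 - 2·0) + 3·((-1)·2 - 0·0) = 0·(-4) - (-1)·(-2) + 3·(-2) = -8 ≠ 0, so rank(C) = 3.
rank(C) = 3 = n, so the pair (A, B) is completely controllable.

3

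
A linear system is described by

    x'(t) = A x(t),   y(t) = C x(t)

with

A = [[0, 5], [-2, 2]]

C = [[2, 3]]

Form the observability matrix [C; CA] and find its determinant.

50

CA = [[-6, 16]]
Observability matrix O = [C; CA] = [[2, 3], [-6, 16]]
det(O) = 2·16 - 3·(-6) = 32 - (-18) = 50
Since det(O) ≠ 0, rank(O) = 2 and the system is completely observable.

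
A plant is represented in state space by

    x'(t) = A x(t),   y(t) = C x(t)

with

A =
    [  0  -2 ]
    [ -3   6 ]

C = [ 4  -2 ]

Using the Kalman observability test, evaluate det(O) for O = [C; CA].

CA = [[6, -20]]
Observability matrix O = [C; CA] = [[4, -2], [6, -20]]
det(O) = 4·(-20) - (-2)·6 = -80 - (-12) = -68
Since det(O) ≠ 0, rank(O) = 2 and the system is completely observable.

-68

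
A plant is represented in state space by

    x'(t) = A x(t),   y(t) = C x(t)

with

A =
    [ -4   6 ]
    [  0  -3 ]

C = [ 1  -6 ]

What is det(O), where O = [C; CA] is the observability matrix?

CA = [[-4, 24]]
Observability matrix O = [C; CA] = [[1, -6], [-4, 24]]
det(O) = 1·24 - (-6)·(-4) = 24 - 24 = 0
Since det(O) = 0, rank(O) < 2 and the system is not completely observable.

0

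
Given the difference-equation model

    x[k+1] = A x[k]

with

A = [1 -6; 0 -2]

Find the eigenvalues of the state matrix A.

-2, 1

det(zI - A) = z^2 - (tr A)z + det A, with tr A = 1 + (-2) = -1 and det A = 1·(-2) - (-6)·0 = -2 - 0 = -2.
So p(z) = det(zI - A) = z^2 + z - 2.
Factor z^2 + z - 2: two numbers with sum -1 and product -2 are 1 and -2, so z^2 + z - 2 = (z - 1)(z + 2).
Hence p(z) = (z - 1) (z + 2), with roots -2, 1.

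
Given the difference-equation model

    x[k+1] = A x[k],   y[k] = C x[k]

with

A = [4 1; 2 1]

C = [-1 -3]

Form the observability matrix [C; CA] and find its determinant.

CA = [[-10, -4]]
Observability matrix O = [C; CA] = [[-1, -3], [-10, -4]]
det(O) = (-1)·(-4) - (-3)·(-10) = 4 - 30 = -26
Since det(O) ≠ 0, rank(O) = 2 and the system is completely observable.

-26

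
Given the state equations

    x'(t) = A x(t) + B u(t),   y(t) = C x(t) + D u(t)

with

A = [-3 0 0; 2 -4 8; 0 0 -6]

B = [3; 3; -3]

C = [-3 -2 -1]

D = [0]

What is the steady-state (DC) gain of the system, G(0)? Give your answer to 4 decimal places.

G(0) = C(-A)^{-1}B + D = -C A^{-1} B + D.
det A = -72, so A^{-1} = (1/-72)·adj(A) = [[-1/3, 0, 0], [-1/6, -1/4, -1/3], [0, 0, -1/6]]
A^{-1} B = [-1, -1/4, 1/2]^T
C A^{-1} B = 3
G(0) = D - C A^{-1} B = 0 - (3) = -3

-3.0000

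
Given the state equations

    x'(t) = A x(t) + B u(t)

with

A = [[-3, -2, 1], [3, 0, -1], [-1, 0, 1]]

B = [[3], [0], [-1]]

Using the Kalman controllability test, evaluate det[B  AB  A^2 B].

-332

AB = [[-10], [10], [-4]]
A^2B = [[6], [-26], [6]]
Controllability matrix C = [B  AB  A^2B] = [[3, -10, 6], [0, 10, -26], [-1, -4, 6]]
Expanding along the first row, det(C) = 3·(10·6 - (-26)·(-4)) - (-10)·(0·6 - (-26)·(-1)) + 6·(0·(-4) - 10·(-1)) = 3·(-44) - (-10)·(-26) + 6·10 = -332
Since det(C) ≠ 0, rank(C) = 3 and the system is completely controllable.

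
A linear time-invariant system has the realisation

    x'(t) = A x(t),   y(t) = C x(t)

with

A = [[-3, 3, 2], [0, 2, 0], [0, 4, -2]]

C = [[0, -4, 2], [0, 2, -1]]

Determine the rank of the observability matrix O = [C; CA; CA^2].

2

CA = [[0, 0, -4], [0, 0, 2]]
CA^2 = [[0, -16, 8], [0, 8, -4]]
Observability matrix O = [C; CA; CA^2] = [[0, -4, 2], [0, 2, -1], [0, 0, -4], [0, 0, 2], [0, -16, 8], [0, 8, -4]]
Column 1 of O is identically zero, so rank(O) ≤ 2.
The 2×2 minor from rows 1, 3, columns 2, 3 is (-4)·(-4) - 2·0 = 16 - 0 = 16 ≠ 0, so rank(O) = 2.
rank(O) = 2 < n = 3, so the pair (A, C) is not completely observable.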